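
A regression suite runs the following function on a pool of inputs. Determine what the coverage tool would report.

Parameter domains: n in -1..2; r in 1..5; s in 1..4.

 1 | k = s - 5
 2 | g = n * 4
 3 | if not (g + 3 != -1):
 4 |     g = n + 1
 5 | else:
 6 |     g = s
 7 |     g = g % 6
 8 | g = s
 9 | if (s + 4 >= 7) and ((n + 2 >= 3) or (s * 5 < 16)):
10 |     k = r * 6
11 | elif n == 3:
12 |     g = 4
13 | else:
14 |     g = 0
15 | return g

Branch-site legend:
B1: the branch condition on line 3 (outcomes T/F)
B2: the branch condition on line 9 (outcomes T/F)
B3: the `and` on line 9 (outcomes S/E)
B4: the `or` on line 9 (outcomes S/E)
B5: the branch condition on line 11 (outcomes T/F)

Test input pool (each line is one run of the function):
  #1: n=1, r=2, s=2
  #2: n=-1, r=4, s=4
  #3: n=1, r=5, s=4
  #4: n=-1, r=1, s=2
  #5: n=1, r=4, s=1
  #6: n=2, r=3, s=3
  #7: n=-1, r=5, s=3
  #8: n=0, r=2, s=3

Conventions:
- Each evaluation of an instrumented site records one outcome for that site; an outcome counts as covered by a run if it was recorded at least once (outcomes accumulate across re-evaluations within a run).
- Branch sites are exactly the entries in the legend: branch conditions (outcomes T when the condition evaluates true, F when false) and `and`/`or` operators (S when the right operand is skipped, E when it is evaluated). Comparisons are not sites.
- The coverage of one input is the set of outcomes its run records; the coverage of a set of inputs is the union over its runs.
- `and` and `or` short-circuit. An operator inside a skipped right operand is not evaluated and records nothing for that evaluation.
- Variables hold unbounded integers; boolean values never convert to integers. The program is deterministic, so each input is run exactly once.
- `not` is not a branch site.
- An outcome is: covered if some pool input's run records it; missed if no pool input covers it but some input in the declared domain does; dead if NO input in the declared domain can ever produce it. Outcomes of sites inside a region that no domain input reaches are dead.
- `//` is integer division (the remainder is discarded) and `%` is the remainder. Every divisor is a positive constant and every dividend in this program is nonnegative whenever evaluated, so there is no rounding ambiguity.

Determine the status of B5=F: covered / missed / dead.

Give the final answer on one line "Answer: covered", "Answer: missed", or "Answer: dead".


B5=F is recorded by pool input(s) 1, 2, 4, 5 -> covered
Answer: covered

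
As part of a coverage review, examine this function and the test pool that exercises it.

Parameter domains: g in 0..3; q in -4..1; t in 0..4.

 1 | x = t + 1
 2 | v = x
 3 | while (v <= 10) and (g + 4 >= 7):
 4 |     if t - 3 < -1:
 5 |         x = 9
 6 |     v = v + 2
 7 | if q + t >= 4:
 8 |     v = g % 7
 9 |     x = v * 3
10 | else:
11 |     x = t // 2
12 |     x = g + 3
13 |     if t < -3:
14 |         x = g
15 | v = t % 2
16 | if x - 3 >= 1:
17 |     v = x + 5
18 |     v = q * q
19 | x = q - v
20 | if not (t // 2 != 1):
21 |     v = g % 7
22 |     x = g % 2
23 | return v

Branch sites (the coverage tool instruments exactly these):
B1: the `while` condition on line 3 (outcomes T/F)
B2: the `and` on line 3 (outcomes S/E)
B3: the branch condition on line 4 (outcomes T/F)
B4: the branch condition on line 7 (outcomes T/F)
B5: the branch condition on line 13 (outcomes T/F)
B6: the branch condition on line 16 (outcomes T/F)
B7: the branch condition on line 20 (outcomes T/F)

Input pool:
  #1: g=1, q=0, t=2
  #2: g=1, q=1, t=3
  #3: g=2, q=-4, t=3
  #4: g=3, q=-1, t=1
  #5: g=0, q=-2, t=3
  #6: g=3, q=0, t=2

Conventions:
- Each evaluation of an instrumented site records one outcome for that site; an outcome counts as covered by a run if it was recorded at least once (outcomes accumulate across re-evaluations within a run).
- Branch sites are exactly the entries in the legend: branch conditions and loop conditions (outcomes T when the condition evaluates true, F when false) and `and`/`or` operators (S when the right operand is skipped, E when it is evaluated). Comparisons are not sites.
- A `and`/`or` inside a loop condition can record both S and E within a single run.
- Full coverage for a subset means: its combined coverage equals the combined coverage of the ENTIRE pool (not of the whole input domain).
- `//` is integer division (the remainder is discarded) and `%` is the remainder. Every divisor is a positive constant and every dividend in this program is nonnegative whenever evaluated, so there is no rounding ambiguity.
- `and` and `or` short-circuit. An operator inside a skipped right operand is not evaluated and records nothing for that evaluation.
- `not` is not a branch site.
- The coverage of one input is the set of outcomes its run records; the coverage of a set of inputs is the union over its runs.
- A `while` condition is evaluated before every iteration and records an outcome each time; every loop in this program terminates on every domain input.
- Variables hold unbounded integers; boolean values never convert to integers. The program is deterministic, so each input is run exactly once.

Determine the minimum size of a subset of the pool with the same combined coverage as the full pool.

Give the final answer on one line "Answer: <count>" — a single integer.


input #1 (g=1, q=0, t=2): events B2->E, B1->F, B4->F, B5->F, B6->T, B7->T; covers B1=F, B2=E, B4=F, B5=F, B6=T, B7=T
input #2 (g=1, q=1, t=3): events B2->E, B1->F, B4->T, B6->F, B7->T; covers B1=F, B2=E, B4=T, B6=F, B7=T
input #3 (g=2, q=-4, t=3): events B2->E, B1->F, B4->F, B5->F, B6->T, B7->T; covers B1=F, B2=E, B4=F, B5=F, B6=T, B7=T
input #4 (g=3, q=-1, t=1): events B2->E, B1->T, B3->T, B2->E, B1->T, B3->T, B2->E, B1->T, B3->T, B2->E, B1->T, B3->T, B2->E, B1->T, ...; covers B1=T, B1=F, B2=S, B2=E, B3=T, B4=F, B5=F, B6=T, B7=F
input #5 (g=0, q=-2, t=3): events B2->E, B1->F, B4->F, B5->F, B6->F, B7->T; covers B1=F, B2=E, B4=F, B5=F, B6=F, B7=T
input #6 (g=3, q=0, t=2): events B2->E, B1->T, B3->F, B2->E, B1->T, B3->F, B2->E, B1->T, B3->F, B2->E, B1->T, B3->F, B2->S, B1->F, ...; covers B1=T, B1=F, B2=S, B2=E, B3=F, B4=F, B5=F, B6=T, B7=T
the full pool covers 13 outcomes: B1=T, B1=F, B2=S, B2=E, B3=T, B3=F, B4=T, B4=F, B5=F, B6=T, B6=F, B7=T, B7=F
size 1 is not enough: best union over all size-1 subsets is 9/13
size 2 is not enough: best union over all size-2 subsets is 12/13
the canonical winner is {2, 4, 6}: size 3, full 13-outcome coverage, earliest index list among size-3 covers
Answer: 3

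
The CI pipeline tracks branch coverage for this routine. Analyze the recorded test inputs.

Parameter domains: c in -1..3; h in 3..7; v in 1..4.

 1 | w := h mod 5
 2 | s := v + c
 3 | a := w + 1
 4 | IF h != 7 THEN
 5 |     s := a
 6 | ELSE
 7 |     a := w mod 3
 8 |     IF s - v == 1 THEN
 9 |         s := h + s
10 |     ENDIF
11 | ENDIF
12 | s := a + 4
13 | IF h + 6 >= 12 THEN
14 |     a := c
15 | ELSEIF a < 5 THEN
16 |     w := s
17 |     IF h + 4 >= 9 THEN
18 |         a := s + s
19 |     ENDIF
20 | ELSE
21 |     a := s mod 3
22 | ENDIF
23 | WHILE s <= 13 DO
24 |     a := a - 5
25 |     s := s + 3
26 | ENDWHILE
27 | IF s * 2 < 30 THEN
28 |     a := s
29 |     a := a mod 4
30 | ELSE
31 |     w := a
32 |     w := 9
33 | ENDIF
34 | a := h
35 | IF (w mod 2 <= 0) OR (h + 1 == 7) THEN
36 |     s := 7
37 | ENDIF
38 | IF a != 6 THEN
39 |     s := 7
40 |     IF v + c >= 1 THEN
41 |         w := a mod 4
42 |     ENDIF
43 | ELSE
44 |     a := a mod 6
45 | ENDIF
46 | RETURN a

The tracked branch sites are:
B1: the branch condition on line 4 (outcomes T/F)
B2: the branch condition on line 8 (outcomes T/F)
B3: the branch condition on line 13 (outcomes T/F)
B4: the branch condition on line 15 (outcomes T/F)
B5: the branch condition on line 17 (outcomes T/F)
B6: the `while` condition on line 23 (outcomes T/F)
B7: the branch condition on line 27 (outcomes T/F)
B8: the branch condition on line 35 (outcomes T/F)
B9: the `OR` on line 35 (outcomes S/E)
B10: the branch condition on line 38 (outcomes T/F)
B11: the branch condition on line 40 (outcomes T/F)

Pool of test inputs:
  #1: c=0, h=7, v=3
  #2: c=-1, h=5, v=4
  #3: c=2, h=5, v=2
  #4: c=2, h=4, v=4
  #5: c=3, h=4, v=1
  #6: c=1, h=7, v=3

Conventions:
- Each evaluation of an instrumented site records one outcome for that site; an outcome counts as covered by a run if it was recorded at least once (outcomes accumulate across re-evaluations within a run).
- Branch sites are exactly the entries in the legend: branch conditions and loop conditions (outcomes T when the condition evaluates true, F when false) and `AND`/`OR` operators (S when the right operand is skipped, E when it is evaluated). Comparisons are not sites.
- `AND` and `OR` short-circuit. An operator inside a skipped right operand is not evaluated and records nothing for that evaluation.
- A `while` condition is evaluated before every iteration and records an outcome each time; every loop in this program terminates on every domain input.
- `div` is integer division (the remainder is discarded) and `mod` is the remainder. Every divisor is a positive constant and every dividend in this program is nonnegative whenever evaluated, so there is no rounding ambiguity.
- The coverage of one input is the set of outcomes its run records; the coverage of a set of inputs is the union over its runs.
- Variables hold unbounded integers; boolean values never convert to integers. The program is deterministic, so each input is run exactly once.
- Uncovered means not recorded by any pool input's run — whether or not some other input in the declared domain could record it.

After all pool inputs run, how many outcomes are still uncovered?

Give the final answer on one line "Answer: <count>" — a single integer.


#1 (c=0, h=7, v=3) -> B1->F, B2->F, B3->T, B6->T, B6->T, B6->T, B6->F, B7->F, B9->E, B8->F, B10->T, B11->T; covered: B1=F, B2=F, B3=T, B6=T, B6=F, B7=F, B8=F, B9=E, B10=T, B11=T
#2 (c=-1, h=5, v=4) -> B1->T, B3->F, B4->T, B5->T, B6->T, B6->T, B6->T, B6->F, B7->T, B9->E, B8->F, B10->T, B11->T; covered: B1=T, B3=F, B4=T, B5=T, B6=T, B6=F, B7=T, B8=F, B9=E, B10=T, B11=T
#3 (c=2, h=5, v=2) -> B1->T, B3->F, B4->T, B5->T, B6->T, B6->T, B6->T, B6->F, B7->T, B9->E, B8->F, B10->T, B11->T; covered: B1=T, B3=F, B4=T, B5=T, B6=T, B6=F, B7=T, B8=F, B9=E, B10=T, B11=T
#4 (c=2, h=4, v=4) -> B1->T, B3->F, B4->F, B6->T, B6->T, B6->F, B7->F, B9->E, B8->F, B10->T, B11->T; covered: B1=T, B3=F, B4=F, B6=T, B6=F, B7=F, B8=F, B9=E, B10=T, B11=T
#5 (c=3, h=4, v=1) -> B1->T, B3->F, B4->F, B6->T, B6->T, B6->F, B7->F, B9->E, B8->F, B10->T, B11->T; covered: B1=T, B3=F, B4=F, B6=T, B6=F, B7=F, B8=F, B9=E, B10=T, B11=T
#6 (c=1, h=7, v=3) -> B1->F, B2->T, B3->T, B6->T, B6->T, B6->T, B6->F, B7->F, B9->E, B8->F, B10->T, B11->T; covered: B1=F, B2=T, B3=T, B6=T, B6=F, B7=F, B8=F, B9=E, B10=T, B11=T
union over the pool: B1=T, B1=F, B2=T, B2=F, B3=T, B3=F, B4=T, B4=F, B5=T, B6=T, B6=F, B7=T, B7=F, B8=F, B9=E, B10=T, B11=T
uncovered (5 of 22): B5=F, B8=T, B9=S, B10=F, B11=F
Answer: 5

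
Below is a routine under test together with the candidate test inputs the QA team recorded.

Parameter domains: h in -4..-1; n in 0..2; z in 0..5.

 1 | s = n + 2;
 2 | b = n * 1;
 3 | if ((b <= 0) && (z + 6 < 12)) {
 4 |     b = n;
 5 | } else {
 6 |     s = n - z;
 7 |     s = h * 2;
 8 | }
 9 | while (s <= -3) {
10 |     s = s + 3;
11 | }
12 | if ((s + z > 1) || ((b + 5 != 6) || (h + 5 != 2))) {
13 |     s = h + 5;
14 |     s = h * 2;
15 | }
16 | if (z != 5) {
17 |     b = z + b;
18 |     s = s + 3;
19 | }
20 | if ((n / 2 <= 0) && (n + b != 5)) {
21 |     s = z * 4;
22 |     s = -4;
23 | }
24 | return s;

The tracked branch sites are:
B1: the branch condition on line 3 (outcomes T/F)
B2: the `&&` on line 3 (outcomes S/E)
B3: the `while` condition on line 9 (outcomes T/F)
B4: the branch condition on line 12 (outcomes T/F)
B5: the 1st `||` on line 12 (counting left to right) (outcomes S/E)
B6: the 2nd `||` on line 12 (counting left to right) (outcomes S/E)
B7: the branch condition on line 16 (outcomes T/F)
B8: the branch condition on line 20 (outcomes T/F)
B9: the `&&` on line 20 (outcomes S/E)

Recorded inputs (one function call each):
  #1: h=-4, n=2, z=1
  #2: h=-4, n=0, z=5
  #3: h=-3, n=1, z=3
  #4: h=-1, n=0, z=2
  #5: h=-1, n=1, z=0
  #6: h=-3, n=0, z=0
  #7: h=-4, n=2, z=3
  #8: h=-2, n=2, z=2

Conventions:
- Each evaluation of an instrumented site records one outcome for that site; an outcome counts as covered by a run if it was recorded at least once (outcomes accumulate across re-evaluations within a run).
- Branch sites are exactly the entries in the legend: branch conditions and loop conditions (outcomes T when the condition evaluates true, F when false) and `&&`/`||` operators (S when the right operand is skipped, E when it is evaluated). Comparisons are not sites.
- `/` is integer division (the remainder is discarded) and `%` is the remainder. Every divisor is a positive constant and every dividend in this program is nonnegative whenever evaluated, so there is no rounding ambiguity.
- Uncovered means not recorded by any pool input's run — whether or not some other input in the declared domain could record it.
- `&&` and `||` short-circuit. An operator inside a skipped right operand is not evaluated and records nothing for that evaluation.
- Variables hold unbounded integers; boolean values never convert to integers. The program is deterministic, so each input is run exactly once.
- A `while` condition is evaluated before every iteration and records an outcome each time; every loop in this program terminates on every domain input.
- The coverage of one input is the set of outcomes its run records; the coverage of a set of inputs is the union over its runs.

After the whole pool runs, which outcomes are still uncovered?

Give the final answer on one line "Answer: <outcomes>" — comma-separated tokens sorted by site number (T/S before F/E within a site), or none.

input #1, h=-4, n=2, z=1: events B2->S, B1->F, B3->T, B3->T, B3->F, B5->E, B6->S, B4->T, B7->T, B9->S, B8->F; outcomes B1=F, B2=S, B3=T, B3=F, B4=T, B5=E, B6=S, B7=T, B8=F, B9=S
input #2, h=-4, n=0, z=5: events B2->E, B1->T, B3->F, B5->S, B4->T, B7->F, B9->E, B8->T; outcomes B1=T, B2=E, B3=F, B4=T, B5=S, B7=F, B8=T, B9=E
input #3, h=-3, n=1, z=3: events B2->S, B1->F, B3->T, B3->T, B3->F, B5->S, B4->T, B7->T, B9->E, B8->F; outcomes B1=F, B2=S, B3=T, B3=F, B4=T, B5=S, B7=T, B8=F, B9=E
input #4, h=-1, n=0, z=2: events B2->E, B1->T, B3->F, B5->S, B4->T, B7->T, B9->E, B8->T; outcomes B1=T, B2=E, B3=F, B4=T, B5=S, B7=T, B8=T, B9=E
input #5, h=-1, n=1, z=0: events B2->S, B1->F, B3->F, B5->E, B6->E, B4->T, B7->T, B9->E, B8->T; outcomes B1=F, B2=S, B3=F, B4=T, B5=E, B6=E, B7=T, B8=T, B9=E
input #6, h=-3, n=0, z=0: events B2->E, B1->T, B3->F, B5->S, B4->T, B7->T, B9->E, B8->T; outcomes B1=T, B2=E, B3=F, B4=T, B5=S, B7=T, B8=T, B9=E
input #7, h=-4, n=2, z=3: events B2->S, B1->F, B3->T, B3->T, B3->F, B5->E, B6->S, B4->T, B7->T, B9->S, B8->F; outcomes B1=F, B2=S, B3=T, B3=F, B4=T, B5=E, B6=S, B7=T, B8=F, B9=S
input #8, h=-2, n=2, z=2: events B2->S, B1->F, B3->T, B3->F, B5->E, B6->S, B4->T, B7->T, B9->S, B8->F; outcomes B1=F, B2=S, B3=T, B3=F, B4=T, B5=E, B6=S, B7=T, B8=F, B9=S
union over the pool: B1=T, B1=F, B2=S, B2=E, B3=T, B3=F, B4=T, B5=S, B5=E, B6=S, B6=E, B7=T, B7=F, B8=T, B8=F, B9=S, B9=E
uncovered (1 of 18): B4=F

Answer: B4=F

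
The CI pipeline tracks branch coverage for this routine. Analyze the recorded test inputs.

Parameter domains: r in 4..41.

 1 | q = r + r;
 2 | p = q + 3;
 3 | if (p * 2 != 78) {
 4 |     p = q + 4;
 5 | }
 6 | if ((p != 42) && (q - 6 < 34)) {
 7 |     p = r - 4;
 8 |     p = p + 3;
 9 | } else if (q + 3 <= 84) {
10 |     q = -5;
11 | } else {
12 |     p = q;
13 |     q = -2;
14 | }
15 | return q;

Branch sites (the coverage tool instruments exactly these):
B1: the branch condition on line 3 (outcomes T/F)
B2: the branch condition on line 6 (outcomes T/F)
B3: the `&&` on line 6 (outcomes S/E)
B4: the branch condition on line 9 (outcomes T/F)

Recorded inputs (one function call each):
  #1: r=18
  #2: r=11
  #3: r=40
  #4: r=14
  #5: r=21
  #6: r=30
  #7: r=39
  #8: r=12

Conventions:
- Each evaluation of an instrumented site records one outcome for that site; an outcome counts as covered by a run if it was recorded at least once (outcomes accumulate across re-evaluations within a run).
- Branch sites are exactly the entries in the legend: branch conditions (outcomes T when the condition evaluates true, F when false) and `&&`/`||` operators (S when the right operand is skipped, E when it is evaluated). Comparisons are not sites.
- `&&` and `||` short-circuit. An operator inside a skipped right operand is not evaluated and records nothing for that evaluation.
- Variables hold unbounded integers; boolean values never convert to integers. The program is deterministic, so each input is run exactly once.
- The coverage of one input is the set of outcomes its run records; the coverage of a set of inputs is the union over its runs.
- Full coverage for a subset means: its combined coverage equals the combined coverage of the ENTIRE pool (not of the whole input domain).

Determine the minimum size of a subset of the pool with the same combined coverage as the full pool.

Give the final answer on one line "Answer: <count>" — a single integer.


#1 (r=18) -> B1->F, B3->E, B2->T; covered: B1=F, B2=T, B3=E
#2 (r=11) -> B1->T, B3->E, B2->T; covered: B1=T, B2=T, B3=E
#3 (r=40) -> B1->T, B3->E, B2->F, B4->T; covered: B1=T, B2=F, B3=E, B4=T
#4 (r=14) -> B1->T, B3->E, B2->T; covered: B1=T, B2=T, B3=E
#5 (r=21) -> B1->T, B3->E, B2->F, B4->T; covered: B1=T, B2=F, B3=E, B4=T
#6 (r=30) -> B1->T, B3->E, B2->F, B4->T; covered: B1=T, B2=F, B3=E, B4=T
#7 (r=39) -> B1->T, B3->E, B2->F, B4->T; covered: B1=T, B2=F, B3=E, B4=T
#8 (r=12) -> B1->T, B3->E, B2->T; covered: B1=T, B2=T, B3=E
pool-wide coverage (6 outcomes): B1=T, B1=F, B2=T, B2=F, B3=E, B4=T
every size-1 subset falls short of the 6 outcomes (best: 4/6)
the canonical winner is {1, 3}: size 2, full 6-outcome coverage, earliest index list among size-2 covers
Answer: 2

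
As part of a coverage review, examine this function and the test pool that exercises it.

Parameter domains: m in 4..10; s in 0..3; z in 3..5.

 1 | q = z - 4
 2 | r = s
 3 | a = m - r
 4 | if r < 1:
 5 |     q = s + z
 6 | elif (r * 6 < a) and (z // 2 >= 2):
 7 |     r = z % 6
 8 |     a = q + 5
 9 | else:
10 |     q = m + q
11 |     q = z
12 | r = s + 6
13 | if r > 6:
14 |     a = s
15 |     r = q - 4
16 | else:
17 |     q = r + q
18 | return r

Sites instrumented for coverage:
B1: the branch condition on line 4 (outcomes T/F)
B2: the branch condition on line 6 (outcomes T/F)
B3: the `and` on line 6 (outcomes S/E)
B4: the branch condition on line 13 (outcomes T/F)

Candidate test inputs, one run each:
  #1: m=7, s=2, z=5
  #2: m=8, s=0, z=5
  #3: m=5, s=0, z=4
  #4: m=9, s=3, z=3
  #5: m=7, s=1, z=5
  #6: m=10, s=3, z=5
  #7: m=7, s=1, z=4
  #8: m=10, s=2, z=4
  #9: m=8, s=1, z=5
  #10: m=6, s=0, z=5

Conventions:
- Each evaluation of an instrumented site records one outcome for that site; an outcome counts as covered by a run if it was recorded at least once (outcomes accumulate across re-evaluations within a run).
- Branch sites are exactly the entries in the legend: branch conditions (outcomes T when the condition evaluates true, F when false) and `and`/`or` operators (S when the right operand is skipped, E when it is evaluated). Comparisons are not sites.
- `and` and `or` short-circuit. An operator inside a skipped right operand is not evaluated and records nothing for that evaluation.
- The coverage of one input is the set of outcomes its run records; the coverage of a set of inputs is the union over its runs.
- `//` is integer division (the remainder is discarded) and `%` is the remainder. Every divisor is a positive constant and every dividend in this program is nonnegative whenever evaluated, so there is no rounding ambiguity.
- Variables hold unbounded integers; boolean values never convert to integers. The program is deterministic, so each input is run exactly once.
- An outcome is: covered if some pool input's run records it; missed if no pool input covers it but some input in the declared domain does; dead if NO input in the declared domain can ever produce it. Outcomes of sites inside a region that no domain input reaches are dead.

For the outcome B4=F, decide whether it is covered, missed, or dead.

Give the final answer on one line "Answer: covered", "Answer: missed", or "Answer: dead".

B4=F is recorded by pool input(s) 2, 3, 10 -> covered

Answer: covered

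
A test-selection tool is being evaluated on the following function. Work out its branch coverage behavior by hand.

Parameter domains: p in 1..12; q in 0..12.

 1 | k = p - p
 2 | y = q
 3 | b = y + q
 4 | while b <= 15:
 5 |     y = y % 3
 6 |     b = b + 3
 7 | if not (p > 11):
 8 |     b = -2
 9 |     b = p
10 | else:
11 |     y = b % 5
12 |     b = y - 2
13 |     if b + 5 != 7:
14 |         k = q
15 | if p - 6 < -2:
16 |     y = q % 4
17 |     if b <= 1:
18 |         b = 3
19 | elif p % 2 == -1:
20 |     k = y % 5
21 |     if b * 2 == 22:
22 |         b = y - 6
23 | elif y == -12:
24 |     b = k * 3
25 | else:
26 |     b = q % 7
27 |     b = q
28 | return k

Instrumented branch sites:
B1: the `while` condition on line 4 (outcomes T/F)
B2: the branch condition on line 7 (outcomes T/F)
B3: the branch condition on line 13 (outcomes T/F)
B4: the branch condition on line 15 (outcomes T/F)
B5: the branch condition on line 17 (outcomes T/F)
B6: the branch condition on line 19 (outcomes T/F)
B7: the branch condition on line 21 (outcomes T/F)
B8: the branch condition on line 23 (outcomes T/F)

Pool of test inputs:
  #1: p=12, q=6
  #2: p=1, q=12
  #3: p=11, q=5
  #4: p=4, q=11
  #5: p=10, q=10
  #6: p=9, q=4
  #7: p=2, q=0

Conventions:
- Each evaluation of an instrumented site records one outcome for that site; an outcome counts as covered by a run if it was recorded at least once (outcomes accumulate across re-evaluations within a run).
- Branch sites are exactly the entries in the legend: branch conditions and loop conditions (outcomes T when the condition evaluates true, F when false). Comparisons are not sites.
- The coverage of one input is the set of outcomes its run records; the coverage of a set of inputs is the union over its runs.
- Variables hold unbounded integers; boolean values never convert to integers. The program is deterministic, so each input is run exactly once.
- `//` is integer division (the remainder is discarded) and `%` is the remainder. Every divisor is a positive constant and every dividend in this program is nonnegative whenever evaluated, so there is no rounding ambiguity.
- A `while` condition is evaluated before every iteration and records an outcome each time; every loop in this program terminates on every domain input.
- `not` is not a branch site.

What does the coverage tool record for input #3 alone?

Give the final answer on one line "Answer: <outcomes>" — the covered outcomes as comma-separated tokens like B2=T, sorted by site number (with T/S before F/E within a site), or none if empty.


Event log for input #3 (p=11, q=5):
  B1->T, B1->T, B1->F, B2->T, B4->F, B6->F, B8->F
distinct outcomes covered: B1=T, B1=F, B2=T, B4=F, B6=F, B8=F
Answer: B1=T, B1=F, B2=T, B4=F, B6=F, B8=F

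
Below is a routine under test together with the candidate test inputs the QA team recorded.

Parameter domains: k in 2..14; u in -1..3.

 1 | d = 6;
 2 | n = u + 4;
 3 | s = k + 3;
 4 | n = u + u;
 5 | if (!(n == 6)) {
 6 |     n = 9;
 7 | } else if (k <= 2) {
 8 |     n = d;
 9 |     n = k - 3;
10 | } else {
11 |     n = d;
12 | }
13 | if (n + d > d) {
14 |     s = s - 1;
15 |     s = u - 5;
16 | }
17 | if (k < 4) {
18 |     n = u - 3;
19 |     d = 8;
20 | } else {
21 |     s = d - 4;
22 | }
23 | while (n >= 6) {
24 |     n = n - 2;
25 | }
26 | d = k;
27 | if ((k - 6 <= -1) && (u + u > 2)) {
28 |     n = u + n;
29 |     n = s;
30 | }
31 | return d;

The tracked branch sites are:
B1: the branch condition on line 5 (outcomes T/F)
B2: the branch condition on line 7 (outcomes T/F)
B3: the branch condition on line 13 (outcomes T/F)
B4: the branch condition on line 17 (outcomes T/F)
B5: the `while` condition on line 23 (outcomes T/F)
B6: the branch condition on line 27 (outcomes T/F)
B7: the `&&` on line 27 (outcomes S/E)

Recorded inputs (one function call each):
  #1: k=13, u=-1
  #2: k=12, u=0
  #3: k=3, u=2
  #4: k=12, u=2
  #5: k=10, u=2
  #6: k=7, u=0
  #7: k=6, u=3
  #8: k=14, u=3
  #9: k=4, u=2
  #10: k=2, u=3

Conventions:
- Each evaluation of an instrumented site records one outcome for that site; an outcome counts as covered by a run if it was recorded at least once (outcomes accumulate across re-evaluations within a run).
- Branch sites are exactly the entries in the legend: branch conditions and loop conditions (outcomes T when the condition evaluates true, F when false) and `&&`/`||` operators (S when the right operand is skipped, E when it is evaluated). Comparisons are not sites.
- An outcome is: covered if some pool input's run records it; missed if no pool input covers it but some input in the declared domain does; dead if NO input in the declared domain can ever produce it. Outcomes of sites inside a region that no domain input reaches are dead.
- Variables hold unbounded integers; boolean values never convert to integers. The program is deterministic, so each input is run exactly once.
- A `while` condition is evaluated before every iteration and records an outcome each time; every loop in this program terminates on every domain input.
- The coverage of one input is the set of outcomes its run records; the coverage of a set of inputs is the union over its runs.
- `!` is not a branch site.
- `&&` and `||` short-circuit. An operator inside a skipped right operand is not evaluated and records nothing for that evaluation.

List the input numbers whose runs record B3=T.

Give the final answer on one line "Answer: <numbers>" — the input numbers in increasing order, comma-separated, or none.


input #1 (k=13, u=-1): produces B3=T
input #2 (k=12, u=0): produces B3=T
input #3 (k=3, u=2): produces B3=T
input #4 (k=12, u=2): produces B3=T
input #5 (k=10, u=2): produces B3=T
input #6 (k=7, u=0): produces B3=T
input #7 (k=6, u=3): produces B3=T
input #8 (k=14, u=3): produces B3=T
input #9 (k=4, u=2): produces B3=T
input #10 (k=2, u=3): does not produce B3=T
Answer: 1, 2, 3, 4, 5, 6, 7, 8, 9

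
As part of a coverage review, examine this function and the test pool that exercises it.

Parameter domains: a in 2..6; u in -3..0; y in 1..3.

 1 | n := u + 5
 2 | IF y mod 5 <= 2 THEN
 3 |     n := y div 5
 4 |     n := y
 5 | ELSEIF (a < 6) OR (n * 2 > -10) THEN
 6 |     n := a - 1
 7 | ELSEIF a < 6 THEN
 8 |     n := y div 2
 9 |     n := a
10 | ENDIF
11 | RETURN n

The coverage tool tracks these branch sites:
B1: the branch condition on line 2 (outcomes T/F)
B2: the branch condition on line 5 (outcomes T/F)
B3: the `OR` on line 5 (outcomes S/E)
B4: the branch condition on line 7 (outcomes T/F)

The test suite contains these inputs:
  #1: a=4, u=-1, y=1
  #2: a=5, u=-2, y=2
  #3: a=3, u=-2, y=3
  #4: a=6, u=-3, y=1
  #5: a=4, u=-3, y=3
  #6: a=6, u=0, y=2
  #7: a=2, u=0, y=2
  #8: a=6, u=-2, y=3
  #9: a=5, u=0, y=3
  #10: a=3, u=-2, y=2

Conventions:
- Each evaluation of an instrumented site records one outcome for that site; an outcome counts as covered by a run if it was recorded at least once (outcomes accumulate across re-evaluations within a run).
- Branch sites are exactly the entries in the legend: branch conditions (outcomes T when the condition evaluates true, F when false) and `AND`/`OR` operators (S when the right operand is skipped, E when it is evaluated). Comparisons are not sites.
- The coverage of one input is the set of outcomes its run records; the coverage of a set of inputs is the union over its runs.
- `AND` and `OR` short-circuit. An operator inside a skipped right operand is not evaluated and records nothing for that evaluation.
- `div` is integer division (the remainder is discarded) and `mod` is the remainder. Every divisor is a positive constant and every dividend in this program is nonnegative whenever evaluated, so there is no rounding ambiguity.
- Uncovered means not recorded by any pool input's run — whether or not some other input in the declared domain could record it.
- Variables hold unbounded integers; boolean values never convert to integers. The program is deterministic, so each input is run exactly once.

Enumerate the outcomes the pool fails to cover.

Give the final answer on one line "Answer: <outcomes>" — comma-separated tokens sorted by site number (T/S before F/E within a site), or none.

input #1 (a=4, u=-1, y=1): events B1->T; covers B1=T
input #2 (a=5, u=-2, y=2): events B1->T; covers B1=T
input #3 (a=3, u=-2, y=3): events B1->F, B3->S, B2->T; covers B1=F, B2=T, B3=S
input #4 (a=6, u=-3, y=1): events B1->T; covers B1=T
input #5 (a=4, u=-3, y=3): events B1->F, B3->S, B2->T; covers B1=F, B2=T, B3=S
input #6 (a=6, u=0, y=2): events B1->T; covers B1=T
input #7 (a=2, u=0, y=2): events B1->T; covers B1=T
input #8 (a=6, u=-2, y=3): events B1->F, B3->E, B2->T; covers B1=F, B2=T, B3=E
input #9 (a=5, u=0, y=3): events B1->F, B3->S, B2->T; covers B1=F, B2=T, B3=S
input #10 (a=3, u=-2, y=2): events B1->T; covers B1=T
union over the pool: B1=T, B1=F, B2=T, B3=S, B3=E
uncovered (3 of 8): B2=F, B4=T, B4=F

Answer: B2=F, B4=T, B4=F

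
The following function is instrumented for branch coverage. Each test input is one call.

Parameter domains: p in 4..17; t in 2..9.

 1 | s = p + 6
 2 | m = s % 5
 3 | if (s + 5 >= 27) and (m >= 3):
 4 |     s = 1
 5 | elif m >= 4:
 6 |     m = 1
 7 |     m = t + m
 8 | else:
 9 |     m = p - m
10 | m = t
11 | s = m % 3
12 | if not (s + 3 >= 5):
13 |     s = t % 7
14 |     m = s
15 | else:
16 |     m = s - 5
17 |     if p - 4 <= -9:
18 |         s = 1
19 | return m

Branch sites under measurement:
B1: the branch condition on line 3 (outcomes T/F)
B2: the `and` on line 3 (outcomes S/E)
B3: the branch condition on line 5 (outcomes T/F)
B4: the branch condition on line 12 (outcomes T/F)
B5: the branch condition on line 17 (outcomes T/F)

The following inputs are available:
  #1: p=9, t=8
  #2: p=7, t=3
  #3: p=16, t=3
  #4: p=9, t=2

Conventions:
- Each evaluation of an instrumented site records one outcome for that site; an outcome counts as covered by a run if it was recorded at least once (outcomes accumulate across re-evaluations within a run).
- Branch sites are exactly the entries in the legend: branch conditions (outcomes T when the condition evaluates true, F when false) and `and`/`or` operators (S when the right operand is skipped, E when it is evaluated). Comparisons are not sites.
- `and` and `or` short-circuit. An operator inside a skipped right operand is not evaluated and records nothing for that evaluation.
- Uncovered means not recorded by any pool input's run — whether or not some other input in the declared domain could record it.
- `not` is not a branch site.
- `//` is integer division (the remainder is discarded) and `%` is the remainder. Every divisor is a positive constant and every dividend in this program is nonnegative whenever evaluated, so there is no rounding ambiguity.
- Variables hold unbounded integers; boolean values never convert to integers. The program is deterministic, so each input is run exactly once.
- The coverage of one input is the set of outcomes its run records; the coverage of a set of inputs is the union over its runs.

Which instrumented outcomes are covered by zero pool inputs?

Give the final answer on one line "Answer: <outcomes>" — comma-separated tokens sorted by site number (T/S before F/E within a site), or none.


test 1 (p=9, t=8) fires B2->S, B1->F, B3->F, B4->F, B5->F; hits B1=F, B2=S, B3=F, B4=F, B5=F
test 2 (p=7, t=3) fires B2->S, B1->F, B3->F, B4->T; hits B1=F, B2=S, B3=F, B4=T
test 3 (p=16, t=3) fires B2->E, B1->F, B3->F, B4->T; hits B1=F, B2=E, B3=F, B4=T
test 4 (p=9, t=2) fires B2->S, B1->F, B3->F, B4->F, B5->F; hits B1=F, B2=S, B3=F, B4=F, B5=F
union over the pool: B1=F, B2=S, B2=E, B3=F, B4=T, B4=F, B5=F
uncovered (3 of 10): B1=T, B3=T, B5=T
Answer: B1=T, B3=T, B5=T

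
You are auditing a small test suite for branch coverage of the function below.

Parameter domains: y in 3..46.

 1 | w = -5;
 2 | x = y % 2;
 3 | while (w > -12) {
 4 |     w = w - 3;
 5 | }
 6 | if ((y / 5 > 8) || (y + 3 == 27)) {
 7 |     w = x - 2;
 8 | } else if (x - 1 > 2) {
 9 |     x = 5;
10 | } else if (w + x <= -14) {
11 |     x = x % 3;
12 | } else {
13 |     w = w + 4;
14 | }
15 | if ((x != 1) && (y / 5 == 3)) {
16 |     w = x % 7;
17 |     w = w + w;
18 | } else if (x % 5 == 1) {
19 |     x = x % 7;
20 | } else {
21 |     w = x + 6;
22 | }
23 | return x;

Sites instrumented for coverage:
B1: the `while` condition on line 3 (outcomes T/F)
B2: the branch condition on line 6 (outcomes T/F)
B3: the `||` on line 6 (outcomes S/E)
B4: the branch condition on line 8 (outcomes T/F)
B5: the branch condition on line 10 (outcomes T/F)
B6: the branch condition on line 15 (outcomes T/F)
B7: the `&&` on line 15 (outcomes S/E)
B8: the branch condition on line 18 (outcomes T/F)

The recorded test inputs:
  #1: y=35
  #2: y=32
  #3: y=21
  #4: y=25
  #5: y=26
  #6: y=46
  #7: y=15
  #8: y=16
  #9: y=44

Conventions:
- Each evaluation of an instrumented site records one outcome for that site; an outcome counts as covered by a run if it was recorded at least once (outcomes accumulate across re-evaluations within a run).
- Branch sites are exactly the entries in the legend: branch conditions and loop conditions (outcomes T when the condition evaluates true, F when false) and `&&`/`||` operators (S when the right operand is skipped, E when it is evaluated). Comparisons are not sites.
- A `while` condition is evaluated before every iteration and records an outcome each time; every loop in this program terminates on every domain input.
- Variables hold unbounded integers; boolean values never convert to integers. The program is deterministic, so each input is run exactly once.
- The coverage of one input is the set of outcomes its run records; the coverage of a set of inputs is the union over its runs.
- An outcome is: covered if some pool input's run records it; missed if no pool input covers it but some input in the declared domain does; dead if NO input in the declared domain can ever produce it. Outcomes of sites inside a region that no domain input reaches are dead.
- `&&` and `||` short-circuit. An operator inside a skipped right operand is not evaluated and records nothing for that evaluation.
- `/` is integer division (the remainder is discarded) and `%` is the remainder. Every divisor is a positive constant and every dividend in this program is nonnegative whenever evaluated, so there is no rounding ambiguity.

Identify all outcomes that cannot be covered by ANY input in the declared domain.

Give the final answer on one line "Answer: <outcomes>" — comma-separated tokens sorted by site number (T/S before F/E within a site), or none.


exhaustive pass over the 44-input domain:
  B4=T: never recorded by any domain input -> dead
  reachable outcomes have witnesses, e.g. B1=T (e.g. y=3), B1=F (e.g. y=3), B2=T (e.g. y=24), B2=F (e.g. y=3)
Answer: B4=T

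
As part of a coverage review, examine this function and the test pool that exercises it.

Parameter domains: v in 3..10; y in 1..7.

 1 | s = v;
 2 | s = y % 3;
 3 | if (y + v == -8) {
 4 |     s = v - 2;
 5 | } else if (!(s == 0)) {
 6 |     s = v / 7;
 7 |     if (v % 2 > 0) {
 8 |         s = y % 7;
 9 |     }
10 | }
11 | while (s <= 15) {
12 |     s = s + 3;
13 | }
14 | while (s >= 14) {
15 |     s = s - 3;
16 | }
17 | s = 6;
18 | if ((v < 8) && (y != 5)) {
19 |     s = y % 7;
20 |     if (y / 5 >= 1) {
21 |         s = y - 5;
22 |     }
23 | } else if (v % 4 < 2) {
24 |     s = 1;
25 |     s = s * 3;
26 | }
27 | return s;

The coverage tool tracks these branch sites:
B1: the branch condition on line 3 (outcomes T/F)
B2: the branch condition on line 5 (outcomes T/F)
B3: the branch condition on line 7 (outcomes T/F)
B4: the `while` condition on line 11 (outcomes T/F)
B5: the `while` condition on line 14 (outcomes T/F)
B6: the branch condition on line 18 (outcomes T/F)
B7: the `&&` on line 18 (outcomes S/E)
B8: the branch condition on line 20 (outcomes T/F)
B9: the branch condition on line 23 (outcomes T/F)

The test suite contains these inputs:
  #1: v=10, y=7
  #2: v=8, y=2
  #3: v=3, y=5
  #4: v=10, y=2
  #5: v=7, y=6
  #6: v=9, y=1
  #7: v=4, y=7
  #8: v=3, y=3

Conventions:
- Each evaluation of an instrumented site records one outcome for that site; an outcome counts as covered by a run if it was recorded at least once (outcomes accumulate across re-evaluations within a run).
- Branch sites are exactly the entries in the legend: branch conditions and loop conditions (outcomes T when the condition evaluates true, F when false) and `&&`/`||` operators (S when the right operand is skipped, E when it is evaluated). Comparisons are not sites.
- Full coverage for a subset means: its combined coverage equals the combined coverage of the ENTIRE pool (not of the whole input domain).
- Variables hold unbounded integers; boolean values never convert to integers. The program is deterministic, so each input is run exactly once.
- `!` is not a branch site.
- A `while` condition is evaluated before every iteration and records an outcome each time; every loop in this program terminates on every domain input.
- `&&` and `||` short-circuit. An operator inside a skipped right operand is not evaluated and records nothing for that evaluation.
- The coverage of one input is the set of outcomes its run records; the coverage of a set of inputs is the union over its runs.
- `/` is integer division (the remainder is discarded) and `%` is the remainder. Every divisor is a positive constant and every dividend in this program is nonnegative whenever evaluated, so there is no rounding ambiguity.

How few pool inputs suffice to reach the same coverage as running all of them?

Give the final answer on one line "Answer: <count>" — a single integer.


run #1 (v=10, y=7) runs B1->F, B2->T, B3->F, B4->T, B4->T, B4->T, B4->T, B4->T, B4->F, B5->T, B5->F, B7->S, B6->F, B9->F; records B1=F, B2=T, B3=F, B4=T, B4=F, B5=T, B5=F, B6=F, B7=S, B9=F
run #2 (v=8, y=2) runs B1->F, B2->T, B3->F, B4->T, B4->T, B4->T, B4->T, B4->T, B4->F, B5->T, B5->F, B7->S, B6->F, B9->T; records B1=F, B2=T, B3=F, B4=T, B4=F, B5=T, B5=F, B6=F, B7=S, B9=T
run #3 (v=3, y=5) runs B1->F, B2->T, B3->T, B4->T, B4->T, B4->T, B4->T, B4->F, B5->T, B5->T, B5->F, B7->E, B6->F, B9->F; records B1=F, B2=T, B3=T, B4=T, B4=F, B5=T, B5=F, B6=F, B7=E, B9=F
run #4 (v=10, y=2) runs B1->F, B2->T, B3->F, B4->T, B4->T, B4->T, B4->T, B4->T, B4->F, B5->T, B5->F, B7->S, B6->F, B9->F; records B1=F, B2=T, B3=F, B4=T, B4=F, B5=T, B5=F, B6=F, B7=S, B9=F
run #5 (v=7, y=6) runs B1->F, B2->F, B4->T, B4->T, B4->T, B4->T, B4->T, B4->T, B4->F, B5->T, B5->T, B5->F, B7->E, B6->T, ...; records B1=F, B2=F, B4=T, B4=F, B5=T, B5=F, B6=T, B7=E, B8=T
run #6 (v=9, y=1) runs B1->F, B2->T, B3->T, B4->T, B4->T, B4->T, B4->T, B4->T, B4->F, B5->T, B5->F, B7->S, B6->F, B9->T; records B1=F, B2=T, B3=T, B4=T, B4=F, B5=T, B5=F, B6=F, B7=S, B9=T
run #7 (v=4, y=7) runs B1->F, B2->T, B3->F, B4->T, B4->T, B4->T, B4->T, B4->T, B4->T, B4->F, B5->T, B5->T, B5->F, B7->E, ...; records B1=F, B2=T, B3=F, B4=T, B4=F, B5=T, B5=F, B6=T, B7=E, B8=T
run #8 (v=3, y=3) runs B1->F, B2->F, B4->T, B4->T, B4->T, B4->T, B4->T, B4->T, B4->F, B5->T, B5->T, B5->F, B7->E, B6->T, ...; records B1=F, B2=F, B4=T, B4=F, B5=T, B5=F, B6=T, B7=E, B8=F
union over all inputs: B1=F, B2=T, B2=F, B3=T, B3=F, B4=T, B4=F, B5=T, B5=F, B6=T, B6=F, B7=S, B7=E, B8=T, B8=F, B9=T, B9=F (17 outcomes)
checked all size-1 subsets: none covers 17 outcomes (max 10/17)
checked all size-2 subsets: none covers 17 outcomes (max 14/17)
checked all size-3 subsets: none covers 17 outcomes (max 16/17)
inputs {1, 5, 6, 8} (size 4) cover everything; no size-4 subset with a lexicographically smaller index list covers all 17
Answer: 4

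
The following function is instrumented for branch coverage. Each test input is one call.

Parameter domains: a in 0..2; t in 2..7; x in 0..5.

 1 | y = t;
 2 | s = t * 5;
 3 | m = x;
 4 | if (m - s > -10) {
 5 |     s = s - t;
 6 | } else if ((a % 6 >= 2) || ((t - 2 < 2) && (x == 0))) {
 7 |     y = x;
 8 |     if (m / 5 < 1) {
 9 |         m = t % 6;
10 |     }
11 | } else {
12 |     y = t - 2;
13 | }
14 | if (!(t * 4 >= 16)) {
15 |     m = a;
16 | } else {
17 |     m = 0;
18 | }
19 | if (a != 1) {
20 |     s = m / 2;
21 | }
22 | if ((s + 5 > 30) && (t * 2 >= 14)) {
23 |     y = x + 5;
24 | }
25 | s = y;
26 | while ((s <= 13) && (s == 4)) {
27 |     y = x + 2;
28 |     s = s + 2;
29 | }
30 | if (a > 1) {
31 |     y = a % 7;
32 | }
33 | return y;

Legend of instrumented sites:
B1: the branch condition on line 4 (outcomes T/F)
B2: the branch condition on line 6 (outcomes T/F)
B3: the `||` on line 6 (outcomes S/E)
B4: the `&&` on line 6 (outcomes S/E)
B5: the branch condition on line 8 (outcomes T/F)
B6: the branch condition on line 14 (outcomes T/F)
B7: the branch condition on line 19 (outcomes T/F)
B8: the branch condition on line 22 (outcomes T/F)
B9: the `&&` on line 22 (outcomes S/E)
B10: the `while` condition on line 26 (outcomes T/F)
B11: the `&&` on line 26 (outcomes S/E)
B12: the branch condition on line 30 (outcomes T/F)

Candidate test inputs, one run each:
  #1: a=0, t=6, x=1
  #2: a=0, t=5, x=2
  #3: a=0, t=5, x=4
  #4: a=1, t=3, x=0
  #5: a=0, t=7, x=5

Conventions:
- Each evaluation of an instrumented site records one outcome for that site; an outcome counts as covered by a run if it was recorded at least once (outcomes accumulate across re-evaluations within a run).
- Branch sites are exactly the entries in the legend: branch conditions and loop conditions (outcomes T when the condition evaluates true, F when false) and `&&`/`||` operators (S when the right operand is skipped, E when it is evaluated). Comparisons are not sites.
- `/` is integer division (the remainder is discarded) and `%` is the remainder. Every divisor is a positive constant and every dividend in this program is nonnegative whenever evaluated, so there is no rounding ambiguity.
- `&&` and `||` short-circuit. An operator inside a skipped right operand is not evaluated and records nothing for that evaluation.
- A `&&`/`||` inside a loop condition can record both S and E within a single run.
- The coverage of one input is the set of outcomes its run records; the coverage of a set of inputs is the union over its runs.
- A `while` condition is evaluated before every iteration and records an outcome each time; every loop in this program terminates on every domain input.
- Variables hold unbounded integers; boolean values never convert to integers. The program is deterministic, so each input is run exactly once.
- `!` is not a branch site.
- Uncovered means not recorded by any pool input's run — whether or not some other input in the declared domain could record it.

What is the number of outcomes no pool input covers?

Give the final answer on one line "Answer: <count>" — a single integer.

run #1 (a=0, t=6, x=1) runs B1->F, B3->E, B4->S, B2->F, B6->F, B7->T, B9->S, B8->F, B11->E, B10->T, B11->E, B10->F, B12->F; records B1=F, B2=F, B3=E, B4=S, B6=F, B7=T, B8=F, B9=S, B10=T, B10=F, B11=E, B12=F
run #2 (a=0, t=5, x=2) runs B1->F, B3->E, B4->S, B2->F, B6->F, B7->T, B9->S, B8->F, B11->E, B10->F, B12->F; records B1=F, B2=F, B3=E, B4=S, B6=F, B7=T, B8=F, B9=S, B10=F, B11=E, B12=F
run #3 (a=0, t=5, x=4) runs B1->F, B3->E, B4->S, B2->F, B6->F, B7->T, B9->S, B8->F, B11->E, B10->F, B12->F; records B1=F, B2=F, B3=E, B4=S, B6=F, B7=T, B8=F, B9=S, B10=F, B11=E, B12=F
run #4 (a=1, t=3, x=0) runs B1->F, B3->E, B4->E, B2->T, B5->T, B6->T, B7->F, B9->S, B8->F, B11->E, B10->F, B12->F; records B1=F, B2=T, B3=E, B4=E, B5=T, B6=T, B7=F, B8=F, B9=S, B10=F, B11=E, B12=F
run #5 (a=0, t=7, x=5) runs B1->F, B3->E, B4->S, B2->F, B6->F, B7->T, B9->S, B8->F, B11->E, B10->F, B12->F; records B1=F, B2=F, B3=E, B4=S, B6=F, B7=T, B8=F, B9=S, B10=F, B11=E, B12=F
union over the pool: B1=F, B2=T, B2=F, B3=E, B4=S, B4=E, B5=T, B6=T, B6=F, B7=T, B7=F, B8=F, B9=S, B10=T, B10=F, B11=E, B12=F
uncovered (7 of 24): B1=T, B3=S, B5=F, B8=T, B9=E, B11=S, B12=T

Answer: 7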